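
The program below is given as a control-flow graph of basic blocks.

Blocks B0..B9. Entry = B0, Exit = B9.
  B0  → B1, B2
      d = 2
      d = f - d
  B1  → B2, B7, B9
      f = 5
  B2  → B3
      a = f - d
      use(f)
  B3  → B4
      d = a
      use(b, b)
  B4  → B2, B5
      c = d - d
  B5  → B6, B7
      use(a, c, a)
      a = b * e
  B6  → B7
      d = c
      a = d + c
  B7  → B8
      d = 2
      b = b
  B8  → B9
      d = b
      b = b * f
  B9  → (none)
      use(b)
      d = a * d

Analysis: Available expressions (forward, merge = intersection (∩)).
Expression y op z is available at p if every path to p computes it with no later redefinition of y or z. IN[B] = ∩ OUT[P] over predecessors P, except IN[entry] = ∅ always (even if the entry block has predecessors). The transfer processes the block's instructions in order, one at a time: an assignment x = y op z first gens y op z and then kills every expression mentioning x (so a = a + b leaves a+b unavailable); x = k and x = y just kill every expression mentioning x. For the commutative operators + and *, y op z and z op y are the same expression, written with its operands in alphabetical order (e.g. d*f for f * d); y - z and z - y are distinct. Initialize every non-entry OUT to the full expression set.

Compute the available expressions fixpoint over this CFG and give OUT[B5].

Per-block solution:
  B0:  IN={}  OUT={}
  B1:  IN={}  OUT={}
  B2:  IN={}  OUT={f-d}
  B3:  IN={f-d}  OUT={}
  B4:  IN={}  OUT={d-d}
  B5:  IN={d-d}  OUT={b*e, d-d}
  B6:  IN={b*e, d-d}  OUT={b*e, c+d}
  B7:  IN={}  OUT={}
  B8:  IN={}  OUT={}
  B9:  IN={}  OUT={}

Merge at B5: IN[B5] = OUT[B4] = {d-d}
Applying B5's transfer function to that IN value gives OUT[B5] (row B5 above).

Answer: {b*e, d-d}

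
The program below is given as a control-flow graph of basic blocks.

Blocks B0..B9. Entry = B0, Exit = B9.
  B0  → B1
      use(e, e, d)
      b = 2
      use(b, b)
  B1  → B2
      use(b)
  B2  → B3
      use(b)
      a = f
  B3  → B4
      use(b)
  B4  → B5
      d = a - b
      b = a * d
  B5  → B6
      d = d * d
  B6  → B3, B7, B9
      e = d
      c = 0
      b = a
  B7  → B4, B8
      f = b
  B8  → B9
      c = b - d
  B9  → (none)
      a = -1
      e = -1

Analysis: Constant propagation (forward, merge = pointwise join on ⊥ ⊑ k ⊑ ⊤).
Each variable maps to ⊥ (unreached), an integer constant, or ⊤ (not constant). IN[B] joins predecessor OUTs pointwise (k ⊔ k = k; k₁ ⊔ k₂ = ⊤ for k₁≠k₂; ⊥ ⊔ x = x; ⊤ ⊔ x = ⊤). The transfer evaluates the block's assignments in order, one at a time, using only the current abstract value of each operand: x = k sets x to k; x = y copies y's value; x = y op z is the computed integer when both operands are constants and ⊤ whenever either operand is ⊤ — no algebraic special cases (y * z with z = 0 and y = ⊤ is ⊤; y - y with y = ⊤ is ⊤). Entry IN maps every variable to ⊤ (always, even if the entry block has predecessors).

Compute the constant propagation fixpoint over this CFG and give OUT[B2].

Per-block solution:
  B0:  IN=(all ⊤)  OUT={b:2; rest ⊤}
  B1:  IN={b:2; rest ⊤}  OUT={b:2; rest ⊤}
  B2:  IN={b:2; rest ⊤}  OUT={b:2; rest ⊤}
  B3:  IN=(all ⊤)  OUT=(all ⊤)
  B4:  IN=(all ⊤)  OUT=(all ⊤)
  B5:  IN=(all ⊤)  OUT=(all ⊤)
  B6:  IN=(all ⊤)  OUT={c:0; rest ⊤}
  B7:  IN={c:0; rest ⊤}  OUT={c:0; rest ⊤}
  B8:  IN={c:0; rest ⊤}  OUT=(all ⊤)
  B9:  IN=(all ⊤)  OUT={a:-1, e:-1; rest ⊤}

Merge at B2: IN[B2] = OUT[B1] = {a: ⊤, b: 2, c: ⊤, d: ⊤, e: ⊤, f: ⊤}
Applying B2's transfer function to that IN value gives OUT[B2] (row B2 above).

Answer: {a: ⊤, b: 2, c: ⊤, d: ⊤, e: ⊤, f: ⊤}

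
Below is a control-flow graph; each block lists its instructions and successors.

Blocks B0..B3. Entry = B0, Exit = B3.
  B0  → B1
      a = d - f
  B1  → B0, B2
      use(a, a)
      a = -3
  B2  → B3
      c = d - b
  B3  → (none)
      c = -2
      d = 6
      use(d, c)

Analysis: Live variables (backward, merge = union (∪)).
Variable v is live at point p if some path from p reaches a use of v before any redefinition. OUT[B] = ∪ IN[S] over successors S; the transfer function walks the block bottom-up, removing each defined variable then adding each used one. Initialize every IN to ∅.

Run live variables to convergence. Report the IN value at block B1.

Fixpoint table:
  B0:  IN={b, d, f}  OUT={a, b, d, f}
  B1:  IN={a, b, d, f}  OUT={b, d, f}
  B2:  IN={b, d}  OUT={}
  B3:  IN={}  OUT={}

Merge at B1: OUT[B1] = IN[B0] ⊔ IN[B2] = {b, d, f}
Applying B1's transfer function to that OUT value gives IN[B1] (row B1 above).

Answer: {a, b, d, f}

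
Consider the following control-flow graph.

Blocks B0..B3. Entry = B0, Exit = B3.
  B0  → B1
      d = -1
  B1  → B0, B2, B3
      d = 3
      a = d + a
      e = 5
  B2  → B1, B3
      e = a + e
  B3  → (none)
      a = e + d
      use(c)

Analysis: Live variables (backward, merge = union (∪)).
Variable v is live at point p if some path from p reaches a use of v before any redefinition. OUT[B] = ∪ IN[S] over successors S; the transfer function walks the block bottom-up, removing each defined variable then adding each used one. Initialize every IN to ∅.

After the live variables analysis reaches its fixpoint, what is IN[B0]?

Answer: {a, c}

Derivation:
Per-block solution:
  B0:  IN={a, c}  OUT={a, c}
  B1:  IN={a, c}  OUT={a, c, d, e}
  B2:  IN={a, c, d, e}  OUT={a, c, d, e}
  B3:  IN={c, d, e}  OUT={}

Merge at B0: OUT[B0] = IN[B1] = {a, c}
Applying B0's transfer function to that OUT value gives IN[B0] (row B0 above).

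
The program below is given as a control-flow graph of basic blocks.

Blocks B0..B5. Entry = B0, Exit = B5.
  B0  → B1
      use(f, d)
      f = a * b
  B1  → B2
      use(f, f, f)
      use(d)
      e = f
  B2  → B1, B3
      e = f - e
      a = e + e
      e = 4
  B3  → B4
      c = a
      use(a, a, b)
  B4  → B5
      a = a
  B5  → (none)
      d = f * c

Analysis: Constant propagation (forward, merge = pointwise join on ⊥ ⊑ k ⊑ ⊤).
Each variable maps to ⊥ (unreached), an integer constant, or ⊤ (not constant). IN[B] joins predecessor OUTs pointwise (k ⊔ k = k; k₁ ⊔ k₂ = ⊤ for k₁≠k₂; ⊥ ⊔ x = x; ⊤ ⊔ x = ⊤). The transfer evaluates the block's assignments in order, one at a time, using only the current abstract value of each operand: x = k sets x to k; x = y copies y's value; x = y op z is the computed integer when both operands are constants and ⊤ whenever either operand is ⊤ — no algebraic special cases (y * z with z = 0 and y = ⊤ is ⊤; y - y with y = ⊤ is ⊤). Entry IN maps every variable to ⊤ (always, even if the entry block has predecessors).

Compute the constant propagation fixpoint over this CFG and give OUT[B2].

Answer: {a: ⊤, b: ⊤, c: ⊤, d: ⊤, e: 4, f: ⊤}

Working:
Fixpoint table:
  B0:  IN=(all ⊤)  OUT=(all ⊤)
  B1:  IN=(all ⊤)  OUT=(all ⊤)
  B2:  IN=(all ⊤)  OUT={e:4; rest ⊤}
  B3:  IN={e:4; rest ⊤}  OUT={e:4; rest ⊤}
  B4:  IN={e:4; rest ⊤}  OUT={e:4; rest ⊤}
  B5:  IN={e:4; rest ⊤}  OUT={e:4; rest ⊤}

Merge at B2: IN[B2] = OUT[B1] = {a: ⊤, b: ⊤, c: ⊤, d: ⊤, e: ⊤, f: ⊤}
Applying B2's transfer function to that IN value gives OUT[B2] (row B2 above).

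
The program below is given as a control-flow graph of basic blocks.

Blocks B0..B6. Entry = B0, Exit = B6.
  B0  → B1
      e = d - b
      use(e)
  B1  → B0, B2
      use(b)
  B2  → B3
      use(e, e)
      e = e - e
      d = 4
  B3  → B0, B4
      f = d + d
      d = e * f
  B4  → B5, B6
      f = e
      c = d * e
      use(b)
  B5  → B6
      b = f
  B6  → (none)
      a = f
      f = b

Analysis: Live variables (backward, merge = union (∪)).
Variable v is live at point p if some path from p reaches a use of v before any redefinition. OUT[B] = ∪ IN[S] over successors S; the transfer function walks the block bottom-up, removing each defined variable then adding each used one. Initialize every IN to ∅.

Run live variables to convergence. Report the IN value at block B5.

Converged values:
  B0: | IN={b, d} | OUT={b, d, e}
  B1: | IN={b, d, e} | OUT={b, d, e}
  B2: | IN={b, e} | OUT={b, d, e}
  B3: | IN={b, d, e} | OUT={b, d, e}
  B4: | IN={b, d, e} | OUT={b, f}
  B5: | IN={f} | OUT={b, f}
  B6: | IN={b, f} | OUT={}

Merge at B5: OUT[B5] = IN[B6] = {b, f}
Applying B5's transfer function to that OUT value gives IN[B5] (row B5 above).

Answer: {f}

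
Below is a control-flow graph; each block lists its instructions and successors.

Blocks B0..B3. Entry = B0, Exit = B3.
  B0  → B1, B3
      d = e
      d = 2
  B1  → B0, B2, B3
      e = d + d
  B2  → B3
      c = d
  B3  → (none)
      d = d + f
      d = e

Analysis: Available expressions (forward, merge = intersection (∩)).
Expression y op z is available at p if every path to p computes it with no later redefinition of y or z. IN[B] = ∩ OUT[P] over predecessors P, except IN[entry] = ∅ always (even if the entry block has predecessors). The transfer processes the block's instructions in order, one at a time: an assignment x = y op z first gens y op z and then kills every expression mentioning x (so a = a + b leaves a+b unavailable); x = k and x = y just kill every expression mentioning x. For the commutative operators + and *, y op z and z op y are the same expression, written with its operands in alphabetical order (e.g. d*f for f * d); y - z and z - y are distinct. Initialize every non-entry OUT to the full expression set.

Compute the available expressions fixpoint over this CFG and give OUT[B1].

Answer: {d+d}

Trace:
Fixpoint table:
  B0: | IN={} | OUT={}
  B1: | IN={} | OUT={d+d}
  B2: | IN={d+d} | OUT={d+d}
  B3: | IN={} | OUT={}

Merge at B1: IN[B1] = OUT[B0] = {}
Applying B1's transfer function to that IN value gives OUT[B1] (row B1 above).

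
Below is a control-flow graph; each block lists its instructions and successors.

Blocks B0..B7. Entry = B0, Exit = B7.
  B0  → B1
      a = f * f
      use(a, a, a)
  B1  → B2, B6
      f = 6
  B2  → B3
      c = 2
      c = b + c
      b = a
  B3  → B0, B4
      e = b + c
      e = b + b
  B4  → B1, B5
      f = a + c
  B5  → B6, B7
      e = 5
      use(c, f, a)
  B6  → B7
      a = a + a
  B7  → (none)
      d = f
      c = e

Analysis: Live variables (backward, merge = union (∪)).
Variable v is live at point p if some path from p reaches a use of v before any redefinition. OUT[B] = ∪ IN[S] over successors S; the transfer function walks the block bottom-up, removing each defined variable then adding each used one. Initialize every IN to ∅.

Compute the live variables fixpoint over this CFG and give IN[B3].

Converged values:
  B0:  IN={b, e, f}  OUT={a, b, e}
  B1:  IN={a, b, e}  OUT={a, b, e, f}
  B2:  IN={a, b, f}  OUT={a, b, c, f}
  B3:  IN={a, b, c, f}  OUT={a, b, c, e, f}
  B4:  IN={a, b, c, e}  OUT={a, b, c, e, f}
  B5:  IN={a, c, f}  OUT={a, e, f}
  B6:  IN={a, e, f}  OUT={e, f}
  B7:  IN={e, f}  OUT={}

Merge at B3: OUT[B3] = IN[B0] ⊔ IN[B4] = {a, b, c, e, f}
Applying B3's transfer function to that OUT value gives IN[B3] (row B3 above).

Answer: {a, b, c, f}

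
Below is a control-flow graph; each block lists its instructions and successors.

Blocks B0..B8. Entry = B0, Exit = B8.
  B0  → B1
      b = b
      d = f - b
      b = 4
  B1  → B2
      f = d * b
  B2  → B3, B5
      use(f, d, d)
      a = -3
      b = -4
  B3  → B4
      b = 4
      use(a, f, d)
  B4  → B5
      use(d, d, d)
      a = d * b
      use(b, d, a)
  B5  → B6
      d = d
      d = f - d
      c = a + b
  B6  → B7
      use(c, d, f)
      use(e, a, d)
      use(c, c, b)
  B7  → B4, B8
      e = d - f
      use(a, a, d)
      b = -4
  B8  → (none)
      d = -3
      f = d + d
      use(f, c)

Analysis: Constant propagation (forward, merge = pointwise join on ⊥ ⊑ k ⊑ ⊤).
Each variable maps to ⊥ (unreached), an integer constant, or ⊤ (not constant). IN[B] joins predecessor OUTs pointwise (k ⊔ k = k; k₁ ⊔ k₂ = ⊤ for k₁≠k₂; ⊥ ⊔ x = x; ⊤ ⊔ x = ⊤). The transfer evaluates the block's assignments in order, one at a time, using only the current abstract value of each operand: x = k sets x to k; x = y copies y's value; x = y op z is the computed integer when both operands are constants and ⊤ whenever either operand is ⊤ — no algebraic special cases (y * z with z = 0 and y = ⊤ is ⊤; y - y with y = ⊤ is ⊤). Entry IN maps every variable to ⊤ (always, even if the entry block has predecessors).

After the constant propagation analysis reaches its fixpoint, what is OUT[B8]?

Answer: {a: ⊤, b: -4, c: ⊤, d: -3, e: ⊤, f: -6}

Trace:
Converged values:
  B0:  IN=(all ⊤)  OUT={b:4; rest ⊤}
  B1:  IN={b:4; rest ⊤}  OUT={b:4; rest ⊤}
  B2:  IN={b:4; rest ⊤}  OUT={a:-3, b:-4; rest ⊤}
  B3:  IN={a:-3, b:-4; rest ⊤}  OUT={a:-3, b:4; rest ⊤}
  B4:  IN=(all ⊤)  OUT=(all ⊤)
  B5:  IN=(all ⊤)  OUT=(all ⊤)
  B6:  IN=(all ⊤)  OUT=(all ⊤)
  B7:  IN=(all ⊤)  OUT={b:-4; rest ⊤}
  B8:  IN={b:-4; rest ⊤}  OUT={b:-4, d:-3, f:-6; rest ⊤}

Merge at B8: IN[B8] = OUT[B7] = {a: ⊤, b: -4, c: ⊤, d: ⊤, e: ⊤, f: ⊤}
Applying B8's transfer function to that IN value gives OUT[B8] (row B8 above).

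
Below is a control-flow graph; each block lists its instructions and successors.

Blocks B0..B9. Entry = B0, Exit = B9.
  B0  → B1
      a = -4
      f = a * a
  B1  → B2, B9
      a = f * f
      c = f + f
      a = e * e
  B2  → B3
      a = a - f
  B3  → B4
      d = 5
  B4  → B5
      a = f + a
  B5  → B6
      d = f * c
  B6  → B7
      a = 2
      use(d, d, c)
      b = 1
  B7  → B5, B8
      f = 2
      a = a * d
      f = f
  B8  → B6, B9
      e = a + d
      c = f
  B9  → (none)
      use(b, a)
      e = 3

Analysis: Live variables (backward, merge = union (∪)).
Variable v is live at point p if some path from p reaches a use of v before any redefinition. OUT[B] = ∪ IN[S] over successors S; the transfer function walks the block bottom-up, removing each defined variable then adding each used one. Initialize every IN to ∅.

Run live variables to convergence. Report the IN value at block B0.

Per-block solution:
  B0:   IN={b, e}   OUT={b, e, f}
  B1:   IN={b, e, f}   OUT={a, b, c, f}
  B2:   IN={a, c, f}   OUT={a, c, f}
  B3:   IN={a, c, f}   OUT={a, c, f}
  B4:   IN={a, c, f}   OUT={c, f}
  B5:   IN={c, f}   OUT={c, d}
  B6:   IN={c, d}   OUT={a, b, c, d}
  B7:   IN={a, b, c, d}   OUT={a, b, c, d, f}
  B8:   IN={a, b, d, f}   OUT={a, b, c, d}
  B9:   IN={a, b}   OUT={}

Merge at B0: OUT[B0] = IN[B1] = {b, e, f}
Applying B0's transfer function to that OUT value gives IN[B0] (row B0 above).

Answer: {b, e}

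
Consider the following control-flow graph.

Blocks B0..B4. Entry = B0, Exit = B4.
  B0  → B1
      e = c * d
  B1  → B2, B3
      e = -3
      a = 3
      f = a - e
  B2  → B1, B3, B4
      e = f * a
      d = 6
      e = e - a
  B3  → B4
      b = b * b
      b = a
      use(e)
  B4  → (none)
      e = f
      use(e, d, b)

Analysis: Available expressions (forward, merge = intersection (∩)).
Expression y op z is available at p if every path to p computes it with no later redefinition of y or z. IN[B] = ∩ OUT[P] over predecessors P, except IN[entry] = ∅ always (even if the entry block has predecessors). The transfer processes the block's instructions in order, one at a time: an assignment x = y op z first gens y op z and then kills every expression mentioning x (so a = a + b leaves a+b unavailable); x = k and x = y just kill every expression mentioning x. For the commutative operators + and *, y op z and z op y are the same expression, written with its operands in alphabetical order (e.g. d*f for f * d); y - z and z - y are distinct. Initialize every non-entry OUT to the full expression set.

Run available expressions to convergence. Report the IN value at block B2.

Answer: {a-e}

Derivation:
Converged values:
  B0: | IN={} | OUT={c*d}
  B1: | IN={} | OUT={a-e}
  B2: | IN={a-e} | OUT={a*f}
  B3: | IN={} | OUT={}
  B4: | IN={} | OUT={}

Merge at B2: IN[B2] = OUT[B1] = {a-e}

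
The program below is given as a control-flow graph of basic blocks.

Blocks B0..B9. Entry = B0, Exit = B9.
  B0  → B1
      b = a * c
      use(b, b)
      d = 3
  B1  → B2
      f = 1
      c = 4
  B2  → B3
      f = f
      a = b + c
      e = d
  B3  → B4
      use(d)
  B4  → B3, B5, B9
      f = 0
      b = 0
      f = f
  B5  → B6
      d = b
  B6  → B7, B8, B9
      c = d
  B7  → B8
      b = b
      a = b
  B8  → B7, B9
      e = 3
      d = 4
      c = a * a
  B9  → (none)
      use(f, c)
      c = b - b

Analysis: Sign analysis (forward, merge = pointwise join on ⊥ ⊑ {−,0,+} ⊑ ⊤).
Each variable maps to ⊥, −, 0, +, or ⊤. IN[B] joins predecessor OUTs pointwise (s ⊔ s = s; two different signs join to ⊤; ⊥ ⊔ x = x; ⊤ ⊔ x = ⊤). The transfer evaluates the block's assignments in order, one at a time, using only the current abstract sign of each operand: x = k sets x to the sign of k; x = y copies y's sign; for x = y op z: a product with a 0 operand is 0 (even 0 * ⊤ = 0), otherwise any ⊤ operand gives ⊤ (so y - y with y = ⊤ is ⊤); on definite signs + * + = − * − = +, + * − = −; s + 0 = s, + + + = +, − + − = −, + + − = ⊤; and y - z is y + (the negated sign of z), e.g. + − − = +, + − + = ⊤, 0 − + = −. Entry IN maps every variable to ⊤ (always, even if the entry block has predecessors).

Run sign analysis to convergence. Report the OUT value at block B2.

Per-block solution:
  B0:  IN=(all ⊤)  OUT={d:+; rest ⊤}
  B1:  IN={d:+; rest ⊤}  OUT={c:+, d:+, f:+; rest ⊤}
  B2:  IN={c:+, d:+, f:+; rest ⊤}  OUT={c:+, d:+, e:+, f:+; rest ⊤}
  B3:  IN={c:+, d:+, e:+; rest ⊤}  OUT={c:+, d:+, e:+; rest ⊤}
  B4:  IN={c:+, d:+, e:+; rest ⊤}  OUT={b:0, c:+, d:+, e:+, f:0; rest ⊤}
  B5:  IN={b:0, c:+, d:+, e:+, f:0; rest ⊤}  OUT={b:0, c:+, d:0, e:+, f:0; rest ⊤}
  B6:  IN={b:0, c:+, d:0, e:+, f:0; rest ⊤}  OUT={b:0, c:0, d:0, e:+, f:0; rest ⊤}
  B7:  IN={b:0, e:+, f:0; rest ⊤}  OUT={a:0, b:0, e:+, f:0; rest ⊤}
  B8:  IN={b:0, e:+, f:0; rest ⊤}  OUT={b:0, d:+, e:+, f:0; rest ⊤}
  B9:  IN={b:0, e:+, f:0; rest ⊤}  OUT={b:0, c:0, e:+, f:0; rest ⊤}

Merge at B2: IN[B2] = OUT[B1] = {a: ⊤, b: ⊤, c: +, d: +, e: ⊤, f: +}
Applying B2's transfer function to that IN value gives OUT[B2] (row B2 above).

Answer: {a: ⊤, b: ⊤, c: +, d: +, e: +, f: +}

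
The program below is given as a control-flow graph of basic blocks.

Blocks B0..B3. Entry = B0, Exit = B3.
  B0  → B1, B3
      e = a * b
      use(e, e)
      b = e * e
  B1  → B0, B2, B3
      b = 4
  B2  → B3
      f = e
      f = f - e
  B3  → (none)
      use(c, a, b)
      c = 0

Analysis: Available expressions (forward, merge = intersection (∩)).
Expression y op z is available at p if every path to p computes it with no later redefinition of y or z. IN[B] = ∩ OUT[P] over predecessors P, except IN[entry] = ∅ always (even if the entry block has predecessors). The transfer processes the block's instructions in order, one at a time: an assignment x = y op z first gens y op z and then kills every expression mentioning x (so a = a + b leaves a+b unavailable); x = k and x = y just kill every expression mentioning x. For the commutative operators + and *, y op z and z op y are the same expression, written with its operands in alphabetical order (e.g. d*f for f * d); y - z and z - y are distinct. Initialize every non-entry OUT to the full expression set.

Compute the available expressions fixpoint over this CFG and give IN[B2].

Answer: {e*e}

Derivation:
Converged values:
  B0: | IN={} | OUT={e*e}
  B1: | IN={e*e} | OUT={e*e}
  B2: | IN={e*e} | OUT={e*e}
  B3: | IN={e*e} | OUT={e*e}

Merge at B2: IN[B2] = OUT[B1] = {e*e}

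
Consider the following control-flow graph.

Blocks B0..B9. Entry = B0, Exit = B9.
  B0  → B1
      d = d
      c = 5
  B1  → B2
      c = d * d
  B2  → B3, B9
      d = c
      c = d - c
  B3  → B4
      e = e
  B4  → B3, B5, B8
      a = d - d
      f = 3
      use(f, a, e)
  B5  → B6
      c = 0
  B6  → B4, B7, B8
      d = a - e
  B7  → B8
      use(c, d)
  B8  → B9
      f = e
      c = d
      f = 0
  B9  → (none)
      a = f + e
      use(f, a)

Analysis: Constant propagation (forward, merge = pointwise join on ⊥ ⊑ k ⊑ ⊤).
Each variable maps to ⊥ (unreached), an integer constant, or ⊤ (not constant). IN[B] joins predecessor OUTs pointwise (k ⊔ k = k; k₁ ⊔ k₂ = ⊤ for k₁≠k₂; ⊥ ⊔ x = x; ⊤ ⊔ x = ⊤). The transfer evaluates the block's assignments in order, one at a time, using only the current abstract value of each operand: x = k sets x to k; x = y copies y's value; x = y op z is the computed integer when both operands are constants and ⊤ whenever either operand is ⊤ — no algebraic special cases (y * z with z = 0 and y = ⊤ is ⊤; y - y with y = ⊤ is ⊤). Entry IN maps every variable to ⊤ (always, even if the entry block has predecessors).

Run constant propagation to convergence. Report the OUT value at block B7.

Converged values:
  B0:   IN=(all ⊤)   OUT={c:5; rest ⊤}
  B1:   IN={c:5; rest ⊤}   OUT=(all ⊤)
  B2:   IN=(all ⊤)   OUT=(all ⊤)
  B3:   IN=(all ⊤)   OUT=(all ⊤)
  B4:   IN=(all ⊤)   OUT={f:3; rest ⊤}
  B5:   IN={f:3; rest ⊤}   OUT={c:0, f:3; rest ⊤}
  B6:   IN={c:0, f:3; rest ⊤}   OUT={c:0, f:3; rest ⊤}
  B7:   IN={c:0, f:3; rest ⊤}   OUT={c:0, f:3; rest ⊤}
  B8:   IN={f:3; rest ⊤}   OUT={f:0; rest ⊤}
  B9:   IN=(all ⊤)   OUT=(all ⊤)

Merge at B7: IN[B7] = OUT[B6] = {a: ⊤, b: ⊤, c: 0, d: ⊤, e: ⊤, f: 3}
Applying B7's transfer function to that IN value gives OUT[B7] (row B7 above).

Answer: {a: ⊤, b: ⊤, c: 0, d: ⊤, e: ⊤, f: 3}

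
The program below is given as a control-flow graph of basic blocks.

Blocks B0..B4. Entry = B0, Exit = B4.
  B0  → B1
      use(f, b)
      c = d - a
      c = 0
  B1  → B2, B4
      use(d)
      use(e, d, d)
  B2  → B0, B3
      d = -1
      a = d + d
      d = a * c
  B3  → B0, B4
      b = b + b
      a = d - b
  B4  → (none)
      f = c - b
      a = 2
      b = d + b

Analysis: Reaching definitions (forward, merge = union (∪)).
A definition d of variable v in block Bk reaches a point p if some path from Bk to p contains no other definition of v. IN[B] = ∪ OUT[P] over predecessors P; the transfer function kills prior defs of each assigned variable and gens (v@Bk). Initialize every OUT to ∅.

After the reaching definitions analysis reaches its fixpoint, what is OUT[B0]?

Answer: {a@B2, a@B3, b@B3, c@B0, d@B2}

Derivation:
Fixpoint table:
  B0:   IN={a@B2, a@B3, b@B3, c@B0, d@B2}   OUT={a@B2, a@B3, b@B3, c@B0, d@B2}
  B1:   IN={a@B2, a@B3, b@B3, c@B0, d@B2}   OUT={a@B2, a@B3, b@B3, c@B0, d@B2}
  B2:   IN={a@B2, a@B3, b@B3, c@B0, d@B2}   OUT={a@B2, b@B3, c@B0, d@B2}
  B3:   IN={a@B2, b@B3, c@B0, d@B2}   OUT={a@B3, b@B3, c@B0, d@B2}
  B4:   IN={a@B2, a@B3, b@B3, c@B0, d@B2}   OUT={a@B4, b@B4, c@B0, d@B2, f@B4}

Merge at B0 (entry node, so the boundary value {} is joined with the incoming edge(s)): IN[B0] = {} ⊔ OUT[B2] ⊔ OUT[B3] = {a@B2, a@B3, b@B3, c@B0, d@B2}
Applying B0's transfer function to that IN value gives OUT[B0] (row B0 above).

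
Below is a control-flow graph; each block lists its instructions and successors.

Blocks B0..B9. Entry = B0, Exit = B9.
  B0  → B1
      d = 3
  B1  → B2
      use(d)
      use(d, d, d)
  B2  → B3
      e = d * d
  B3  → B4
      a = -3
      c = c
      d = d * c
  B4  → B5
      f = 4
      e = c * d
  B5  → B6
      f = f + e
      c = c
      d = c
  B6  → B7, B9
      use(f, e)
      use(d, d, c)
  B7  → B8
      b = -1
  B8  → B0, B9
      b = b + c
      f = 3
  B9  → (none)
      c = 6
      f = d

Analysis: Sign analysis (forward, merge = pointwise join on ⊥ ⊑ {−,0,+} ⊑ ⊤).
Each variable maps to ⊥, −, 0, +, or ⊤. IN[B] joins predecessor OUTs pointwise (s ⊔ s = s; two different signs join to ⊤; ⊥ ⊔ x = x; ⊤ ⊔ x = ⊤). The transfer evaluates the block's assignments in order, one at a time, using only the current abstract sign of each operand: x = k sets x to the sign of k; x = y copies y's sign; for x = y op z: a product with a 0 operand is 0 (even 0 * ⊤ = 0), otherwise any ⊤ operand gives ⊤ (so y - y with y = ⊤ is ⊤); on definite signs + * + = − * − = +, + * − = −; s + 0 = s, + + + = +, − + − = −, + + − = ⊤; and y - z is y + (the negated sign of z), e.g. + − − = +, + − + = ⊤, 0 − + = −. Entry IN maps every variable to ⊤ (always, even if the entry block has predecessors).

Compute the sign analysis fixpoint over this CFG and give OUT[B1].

Answer: {a: ⊤, b: ⊤, c: ⊤, d: +, e: ⊤, f: ⊤}

Working:
Fixpoint table:
  B0: | IN=(all ⊤) | OUT={d:+; rest ⊤}
  B1: | IN={d:+; rest ⊤} | OUT={d:+; rest ⊤}
  B2: | IN={d:+; rest ⊤} | OUT={d:+, e:+; rest ⊤}
  B3: | IN={d:+, e:+; rest ⊤} | OUT={a:-, e:+; rest ⊤}
  B4: | IN={a:-, e:+; rest ⊤} | OUT={a:-, f:+; rest ⊤}
  B5: | IN={a:-, f:+; rest ⊤} | OUT={a:-; rest ⊤}
  B6: | IN={a:-; rest ⊤} | OUT={a:-; rest ⊤}
  B7: | IN={a:-; rest ⊤} | OUT={a:-, b:-; rest ⊤}
  B8: | IN={a:-, b:-; rest ⊤} | OUT={a:-, f:+; rest ⊤}
  B9: | IN={a:-; rest ⊤} | OUT={a:-, c:+; rest ⊤}

Merge at B1: IN[B1] = OUT[B0] = {a: ⊤, b: ⊤, c: ⊤, d: +, e: ⊤, f: ⊤}
Applying B1's transfer function to that IN value gives OUT[B1] (row B1 above).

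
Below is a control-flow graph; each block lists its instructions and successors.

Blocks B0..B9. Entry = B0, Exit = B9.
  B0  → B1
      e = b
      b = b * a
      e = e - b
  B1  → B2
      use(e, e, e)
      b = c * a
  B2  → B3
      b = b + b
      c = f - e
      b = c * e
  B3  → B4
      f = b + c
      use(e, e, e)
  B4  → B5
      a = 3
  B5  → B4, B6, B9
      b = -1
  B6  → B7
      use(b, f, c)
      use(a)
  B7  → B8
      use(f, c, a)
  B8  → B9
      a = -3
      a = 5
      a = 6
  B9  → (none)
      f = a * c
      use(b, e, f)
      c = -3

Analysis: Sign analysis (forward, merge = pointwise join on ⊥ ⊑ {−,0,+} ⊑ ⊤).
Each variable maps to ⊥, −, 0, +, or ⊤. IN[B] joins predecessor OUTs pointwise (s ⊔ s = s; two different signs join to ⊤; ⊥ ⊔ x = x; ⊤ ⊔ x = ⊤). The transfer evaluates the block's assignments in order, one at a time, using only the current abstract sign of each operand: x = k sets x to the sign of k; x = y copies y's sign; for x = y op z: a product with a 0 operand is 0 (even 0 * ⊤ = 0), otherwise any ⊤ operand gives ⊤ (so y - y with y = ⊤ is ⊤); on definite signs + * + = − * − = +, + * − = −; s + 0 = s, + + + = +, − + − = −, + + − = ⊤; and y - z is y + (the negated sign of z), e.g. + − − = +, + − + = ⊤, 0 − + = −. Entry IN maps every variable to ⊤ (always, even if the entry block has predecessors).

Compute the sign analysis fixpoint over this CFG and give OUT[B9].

Converged values:
  B0:   IN=(all ⊤)   OUT=(all ⊤)
  B1:   IN=(all ⊤)   OUT=(all ⊤)
  B2:   IN=(all ⊤)   OUT=(all ⊤)
  B3:   IN=(all ⊤)   OUT=(all ⊤)
  B4:   IN=(all ⊤)   OUT={a:+; rest ⊤}
  B5:   IN={a:+; rest ⊤}   OUT={a:+, b:-; rest ⊤}
  B6:   IN={a:+, b:-; rest ⊤}   OUT={a:+, b:-; rest ⊤}
  B7:   IN={a:+, b:-; rest ⊤}   OUT={a:+, b:-; rest ⊤}
  B8:   IN={a:+, b:-; rest ⊤}   OUT={a:+, b:-; rest ⊤}
  B9:   IN={a:+, b:-; rest ⊤}   OUT={a:+, b:-, c:-; rest ⊤}

Merge at B9: IN[B9] = OUT[B5] ⊔ OUT[B8] = {a: +, b: -, c: ⊤, d: ⊤, e: ⊤, f: ⊤}
Applying B9's transfer function to that IN value gives OUT[B9] (row B9 above).

Answer: {a: +, b: -, c: -, d: ⊤, e: ⊤, f: ⊤}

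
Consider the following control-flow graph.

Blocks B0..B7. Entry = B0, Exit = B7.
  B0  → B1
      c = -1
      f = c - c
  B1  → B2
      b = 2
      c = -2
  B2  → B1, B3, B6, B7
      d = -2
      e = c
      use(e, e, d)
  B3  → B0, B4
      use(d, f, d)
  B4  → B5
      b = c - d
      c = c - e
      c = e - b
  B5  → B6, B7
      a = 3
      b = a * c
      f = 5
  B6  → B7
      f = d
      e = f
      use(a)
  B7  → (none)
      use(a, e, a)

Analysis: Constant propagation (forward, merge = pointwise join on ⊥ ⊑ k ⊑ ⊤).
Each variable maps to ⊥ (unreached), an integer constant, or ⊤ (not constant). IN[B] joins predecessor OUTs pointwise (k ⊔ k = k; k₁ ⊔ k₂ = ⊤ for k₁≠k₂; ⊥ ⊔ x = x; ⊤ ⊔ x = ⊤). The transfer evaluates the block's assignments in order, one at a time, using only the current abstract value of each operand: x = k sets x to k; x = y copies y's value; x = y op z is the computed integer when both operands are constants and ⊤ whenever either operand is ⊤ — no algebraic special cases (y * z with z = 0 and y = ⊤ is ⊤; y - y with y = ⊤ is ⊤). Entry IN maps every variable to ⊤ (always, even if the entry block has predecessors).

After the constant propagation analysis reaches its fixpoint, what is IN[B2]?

Answer: {a: ⊤, b: 2, c: -2, d: ⊤, e: ⊤, f: 0}

Trace:
Fixpoint table:
  B0:  IN=(all ⊤)  OUT={c:-1, f:0; rest ⊤}
  B1:  IN={f:0; rest ⊤}  OUT={b:2, c:-2, f:0; rest ⊤}
  B2:  IN={b:2, c:-2, f:0; rest ⊤}  OUT={b:2, c:-2, d:-2, e:-2, f:0; rest ⊤}
  B3:  IN={b:2, c:-2, d:-2, e:-2, f:0; rest ⊤}  OUT={b:2, c:-2, d:-2, e:-2, f:0; rest ⊤}
  B4:  IN={b:2, c:-2, d:-2, e:-2, f:0; rest ⊤}  OUT={b:0, c:-2, d:-2, e:-2, f:0; rest ⊤}
  B5:  IN={b:0, c:-2, d:-2, e:-2, f:0; rest ⊤}  OUT={a:3, b:-6, c:-2, d:-2, e:-2, f:5; rest ⊤}
  B6:  IN={c:-2, d:-2, e:-2; rest ⊤}  OUT={c:-2, d:-2, e:-2, f:-2; rest ⊤}
  B7:  IN={c:-2, d:-2, e:-2; rest ⊤}  OUT={c:-2, d:-2, e:-2; rest ⊤}

Merge at B2: IN[B2] = OUT[B1] = {a: ⊤, b: 2, c: -2, d: ⊤, e: ⊤, f: 0}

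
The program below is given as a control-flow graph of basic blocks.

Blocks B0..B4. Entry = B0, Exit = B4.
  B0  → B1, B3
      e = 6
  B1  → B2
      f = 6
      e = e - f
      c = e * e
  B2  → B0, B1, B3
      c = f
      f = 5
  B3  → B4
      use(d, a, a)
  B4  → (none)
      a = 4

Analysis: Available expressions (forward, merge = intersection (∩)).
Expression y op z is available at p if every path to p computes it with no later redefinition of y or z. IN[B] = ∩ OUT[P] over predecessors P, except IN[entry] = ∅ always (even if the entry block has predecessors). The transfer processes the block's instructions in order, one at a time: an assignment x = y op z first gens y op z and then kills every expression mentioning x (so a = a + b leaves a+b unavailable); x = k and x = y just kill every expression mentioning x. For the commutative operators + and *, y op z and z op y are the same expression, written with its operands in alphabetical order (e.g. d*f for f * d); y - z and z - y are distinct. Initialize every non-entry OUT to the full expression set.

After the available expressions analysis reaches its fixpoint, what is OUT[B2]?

Fixpoint table:
  B0: | IN={} | OUT={}
  B1: | IN={} | OUT={e*e}
  B2: | IN={e*e} | OUT={e*e}
  B3: | IN={} | OUT={}
  B4: | IN={} | OUT={}

Merge at B2: IN[B2] = OUT[B1] = {e*e}
Applying B2's transfer function to that IN value gives OUT[B2] (row B2 above).

Answer: {e*e}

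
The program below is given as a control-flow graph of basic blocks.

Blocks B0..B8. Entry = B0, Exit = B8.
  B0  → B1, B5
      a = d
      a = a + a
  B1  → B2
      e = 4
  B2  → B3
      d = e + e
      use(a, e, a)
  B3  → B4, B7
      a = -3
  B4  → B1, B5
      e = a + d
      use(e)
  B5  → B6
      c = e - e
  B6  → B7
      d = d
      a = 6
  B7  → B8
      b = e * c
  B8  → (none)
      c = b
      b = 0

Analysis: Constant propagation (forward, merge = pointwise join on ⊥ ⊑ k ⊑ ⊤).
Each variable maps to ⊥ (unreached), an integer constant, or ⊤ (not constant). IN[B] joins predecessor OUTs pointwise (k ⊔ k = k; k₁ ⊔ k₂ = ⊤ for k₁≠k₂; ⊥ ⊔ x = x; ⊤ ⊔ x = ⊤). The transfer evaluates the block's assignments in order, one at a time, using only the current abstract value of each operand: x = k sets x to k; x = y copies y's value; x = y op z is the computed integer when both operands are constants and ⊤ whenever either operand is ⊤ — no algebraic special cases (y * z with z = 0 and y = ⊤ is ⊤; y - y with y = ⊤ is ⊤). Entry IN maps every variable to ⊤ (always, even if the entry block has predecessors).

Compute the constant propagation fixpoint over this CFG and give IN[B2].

Per-block solution:
  B0:  IN=(all ⊤)  OUT=(all ⊤)
  B1:  IN=(all ⊤)  OUT={e:4; rest ⊤}
  B2:  IN={e:4; rest ⊤}  OUT={d:8, e:4; rest ⊤}
  B3:  IN={d:8, e:4; rest ⊤}  OUT={a:-3, d:8, e:4; rest ⊤}
  B4:  IN={a:-3, d:8, e:4; rest ⊤}  OUT={a:-3, d:8, e:5; rest ⊤}
  B5:  IN=(all ⊤)  OUT=(all ⊤)
  B6:  IN=(all ⊤)  OUT={a:6; rest ⊤}
  B7:  IN=(all ⊤)  OUT=(all ⊤)
  B8:  IN=(all ⊤)  OUT={b:0; rest ⊤}

Merge at B2: IN[B2] = OUT[B1] = {a: ⊤, b: ⊤, c: ⊤, d: ⊤, e: 4, f: ⊤}

Answer: {a: ⊤, b: ⊤, c: ⊤, d: ⊤, e: 4, f: ⊤}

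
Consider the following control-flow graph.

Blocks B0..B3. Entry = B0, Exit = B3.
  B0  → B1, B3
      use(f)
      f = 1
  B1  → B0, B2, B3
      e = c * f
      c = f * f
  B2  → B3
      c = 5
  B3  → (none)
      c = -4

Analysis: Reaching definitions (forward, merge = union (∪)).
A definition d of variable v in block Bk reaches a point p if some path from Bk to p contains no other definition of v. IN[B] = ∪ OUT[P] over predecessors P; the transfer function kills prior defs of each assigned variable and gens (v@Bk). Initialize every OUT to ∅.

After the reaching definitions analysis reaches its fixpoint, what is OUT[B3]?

Answer: {c@B3, e@B1, f@B0}

Trace:
Fixpoint table:
  B0:  IN={c@B1, e@B1, f@B0}  OUT={c@B1, e@B1, f@B0}
  B1:  IN={c@B1, e@B1, f@B0}  OUT={c@B1, e@B1, f@B0}
  B2:  IN={c@B1, e@B1, f@B0}  OUT={c@B2, e@B1, f@B0}
  B3:  IN={c@B1, c@B2, e@B1, f@B0}  OUT={c@B3, e@B1, f@B0}

Merge at B3: IN[B3] = OUT[B0] ⊔ OUT[B1] ⊔ OUT[B2] = {c@B1, c@B2, e@B1, f@B0}
Applying B3's transfer function to that IN value gives OUT[B3] (row B3 above).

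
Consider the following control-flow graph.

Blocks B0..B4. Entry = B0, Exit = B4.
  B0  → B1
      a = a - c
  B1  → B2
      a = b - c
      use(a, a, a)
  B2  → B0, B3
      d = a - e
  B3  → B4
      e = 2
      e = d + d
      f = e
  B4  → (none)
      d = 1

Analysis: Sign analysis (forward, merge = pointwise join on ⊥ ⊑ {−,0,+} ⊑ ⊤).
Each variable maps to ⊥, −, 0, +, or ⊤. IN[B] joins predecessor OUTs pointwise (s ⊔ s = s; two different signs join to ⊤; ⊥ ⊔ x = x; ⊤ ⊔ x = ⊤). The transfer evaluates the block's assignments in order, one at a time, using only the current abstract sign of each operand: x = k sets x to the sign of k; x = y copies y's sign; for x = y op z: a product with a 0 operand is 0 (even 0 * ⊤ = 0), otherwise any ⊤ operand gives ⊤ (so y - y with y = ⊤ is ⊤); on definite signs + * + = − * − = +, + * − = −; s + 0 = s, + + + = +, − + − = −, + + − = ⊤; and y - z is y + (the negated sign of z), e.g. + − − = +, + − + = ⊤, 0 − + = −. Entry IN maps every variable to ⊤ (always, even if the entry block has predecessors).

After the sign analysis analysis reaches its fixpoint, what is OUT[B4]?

Answer: {a: ⊤, b: ⊤, c: ⊤, d: +, e: ⊤, f: ⊤}

Trace:
Fixpoint table:
  B0:  IN=(all ⊤)  OUT=(all ⊤)
  B1:  IN=(all ⊤)  OUT=(all ⊤)
  B2:  IN=(all ⊤)  OUT=(all ⊤)
  B3:  IN=(all ⊤)  OUT=(all ⊤)
  B4:  IN=(all ⊤)  OUT={d:+; rest ⊤}

Merge at B4: IN[B4] = OUT[B3] = {a: ⊤, b: ⊤, c: ⊤, d: ⊤, e: ⊤, f: ⊤}
Applying B4's transfer function to that IN value gives OUT[B4] (row B4 above).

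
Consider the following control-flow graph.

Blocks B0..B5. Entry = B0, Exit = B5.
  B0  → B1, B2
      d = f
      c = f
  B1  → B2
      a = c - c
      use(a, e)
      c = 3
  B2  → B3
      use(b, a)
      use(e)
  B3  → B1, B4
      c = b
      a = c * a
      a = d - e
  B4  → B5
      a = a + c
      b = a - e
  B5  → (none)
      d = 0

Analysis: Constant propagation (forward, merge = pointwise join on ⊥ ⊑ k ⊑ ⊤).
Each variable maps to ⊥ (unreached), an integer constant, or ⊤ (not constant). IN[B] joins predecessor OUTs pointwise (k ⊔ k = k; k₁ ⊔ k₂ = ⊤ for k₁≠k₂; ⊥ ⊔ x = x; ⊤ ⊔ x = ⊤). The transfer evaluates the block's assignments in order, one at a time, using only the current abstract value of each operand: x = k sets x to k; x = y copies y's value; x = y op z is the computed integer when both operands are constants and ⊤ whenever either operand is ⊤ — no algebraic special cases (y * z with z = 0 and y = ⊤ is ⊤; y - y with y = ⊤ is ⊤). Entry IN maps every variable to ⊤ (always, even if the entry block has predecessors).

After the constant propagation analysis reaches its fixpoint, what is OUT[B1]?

Answer: {a: ⊤, b: ⊤, c: 3, d: ⊤, e: ⊤, f: ⊤}

Derivation:
Fixpoint table:
  B0:  IN=(all ⊤)  OUT=(all ⊤)
  B1:  IN=(all ⊤)  OUT={c:3; rest ⊤}
  B2:  IN=(all ⊤)  OUT=(all ⊤)
  B3:  IN=(all ⊤)  OUT=(all ⊤)
  B4:  IN=(all ⊤)  OUT=(all ⊤)
  B5:  IN=(all ⊤)  OUT={d:0; rest ⊤}

Merge at B1: IN[B1] = OUT[B0] ⊔ OUT[B3] = {a: ⊤, b: ⊤, c: ⊤, d: ⊤, e: ⊤, f: ⊤}
Applying B1's transfer function to that IN value gives OUT[B1] (row B1 above).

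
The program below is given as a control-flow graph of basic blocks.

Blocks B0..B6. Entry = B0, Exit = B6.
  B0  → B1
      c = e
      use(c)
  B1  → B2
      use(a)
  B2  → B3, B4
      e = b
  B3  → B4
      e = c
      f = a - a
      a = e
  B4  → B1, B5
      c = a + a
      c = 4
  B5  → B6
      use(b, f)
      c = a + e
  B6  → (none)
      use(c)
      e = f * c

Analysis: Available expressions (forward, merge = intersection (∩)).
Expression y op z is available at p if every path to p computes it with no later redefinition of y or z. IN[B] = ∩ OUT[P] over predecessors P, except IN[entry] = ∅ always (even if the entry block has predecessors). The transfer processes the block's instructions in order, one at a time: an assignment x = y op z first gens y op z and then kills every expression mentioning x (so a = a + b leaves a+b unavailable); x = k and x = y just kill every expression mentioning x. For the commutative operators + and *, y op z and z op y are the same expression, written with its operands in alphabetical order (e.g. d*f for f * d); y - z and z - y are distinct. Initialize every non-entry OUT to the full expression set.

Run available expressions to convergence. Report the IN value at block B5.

Answer: {a+a}

Derivation:
Per-block solution:
  B0:  IN={}  OUT={}
  B1:  IN={}  OUT={}
  B2:  IN={}  OUT={}
  B3:  IN={}  OUT={}
  B4:  IN={}  OUT={a+a}
  B5:  IN={a+a}  OUT={a+a, a+e}
  B6:  IN={a+a, a+e}  OUT={a+a, c*f}

Merge at B5: IN[B5] = OUT[B4] = {a+a}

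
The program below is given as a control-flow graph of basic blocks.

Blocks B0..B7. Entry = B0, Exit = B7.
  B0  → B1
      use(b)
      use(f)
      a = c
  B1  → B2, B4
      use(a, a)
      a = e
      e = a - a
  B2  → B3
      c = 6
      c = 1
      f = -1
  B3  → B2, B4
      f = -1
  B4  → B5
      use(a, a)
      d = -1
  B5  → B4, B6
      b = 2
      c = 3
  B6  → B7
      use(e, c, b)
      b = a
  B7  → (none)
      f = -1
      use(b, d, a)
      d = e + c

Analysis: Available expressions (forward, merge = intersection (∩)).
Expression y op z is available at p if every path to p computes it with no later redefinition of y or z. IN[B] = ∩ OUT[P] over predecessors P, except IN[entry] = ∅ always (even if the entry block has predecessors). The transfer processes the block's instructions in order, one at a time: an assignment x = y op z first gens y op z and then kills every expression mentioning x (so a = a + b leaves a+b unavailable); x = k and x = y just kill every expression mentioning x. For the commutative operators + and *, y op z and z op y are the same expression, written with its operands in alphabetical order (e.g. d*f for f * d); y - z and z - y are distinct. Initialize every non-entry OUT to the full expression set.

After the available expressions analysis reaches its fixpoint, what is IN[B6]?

Fixpoint table:
  B0: | IN={} | OUT={}
  B1: | IN={} | OUT={a-a}
  B2: | IN={a-a} | OUT={a-a}
  B3: | IN={a-a} | OUT={a-a}
  B4: | IN={a-a} | OUT={a-a}
  B5: | IN={a-a} | OUT={a-a}
  B6: | IN={a-a} | OUT={a-a}
  B7: | IN={a-a} | OUT={a-a, c+e}

Merge at B6: IN[B6] = OUT[B5] = {a-a}

Answer: {a-a}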